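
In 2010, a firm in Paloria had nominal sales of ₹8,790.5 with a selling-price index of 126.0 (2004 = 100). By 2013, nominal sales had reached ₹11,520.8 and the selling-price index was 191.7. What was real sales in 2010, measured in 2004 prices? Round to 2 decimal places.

₹6,976.59

Real sales = Nominal / (selling-price index/100) = 8790.5 / 1.260 = 6976.59.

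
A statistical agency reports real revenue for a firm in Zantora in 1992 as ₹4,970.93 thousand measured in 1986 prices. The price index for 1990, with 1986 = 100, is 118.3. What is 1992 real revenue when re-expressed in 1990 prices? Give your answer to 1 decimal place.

Real revenue in 1990 prices = Real revenue in 1986 prices × (P_1990/P_1986) = 4970.93 × 1.183 = 5880.61.

₹5,880.6 thousand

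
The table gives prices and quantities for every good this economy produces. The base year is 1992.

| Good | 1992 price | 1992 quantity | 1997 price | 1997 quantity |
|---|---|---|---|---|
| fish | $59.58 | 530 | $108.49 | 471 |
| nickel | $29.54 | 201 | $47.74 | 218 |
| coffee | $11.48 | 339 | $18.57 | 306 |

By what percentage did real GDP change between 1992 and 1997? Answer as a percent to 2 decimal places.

-8.19%

Real GDP 1992 = Nominal GDP 1992 = 59.58·530 + 29.54·201 + 11.48·339 = 41406.66.
Real GDP 1997 (at 1992 prices) = 59.58·471 + 29.54·218 + 11.48·306 = 38014.78.
Real growth = 38014.78/41406.66 − 1 = -0.0819.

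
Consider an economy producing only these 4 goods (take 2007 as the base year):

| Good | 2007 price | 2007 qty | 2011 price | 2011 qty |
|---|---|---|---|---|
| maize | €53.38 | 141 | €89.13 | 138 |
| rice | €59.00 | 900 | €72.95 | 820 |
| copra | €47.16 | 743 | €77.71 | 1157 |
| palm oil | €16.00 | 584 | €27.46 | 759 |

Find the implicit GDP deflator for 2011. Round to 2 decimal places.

Nominal GDP 2011 = 89.13·138 + 72.95·820 + 77.71·1157 + 27.46·759 = 182871.55.
Real GDP 2011 (at 2007 prices) = 53.38·138 + 59.00·820 + 47.16·1157 + 16.00·759 = 122454.56.
Deflator = Nominal/Real × 100 = 182871.55/122454.56 × 100 = 149.338.

149.34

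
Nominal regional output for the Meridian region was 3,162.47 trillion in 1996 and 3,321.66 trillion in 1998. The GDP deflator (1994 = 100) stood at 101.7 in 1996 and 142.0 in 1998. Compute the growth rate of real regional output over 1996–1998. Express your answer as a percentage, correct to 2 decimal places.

-24.78%

Real regional output 1996 = 3162.47 / 1.017 = 3109.61.
Real regional output 1998 = 3321.66 / 1.420 = 2339.20.
Real growth = 2339.20 / 3109.61 − 1 = -0.2478.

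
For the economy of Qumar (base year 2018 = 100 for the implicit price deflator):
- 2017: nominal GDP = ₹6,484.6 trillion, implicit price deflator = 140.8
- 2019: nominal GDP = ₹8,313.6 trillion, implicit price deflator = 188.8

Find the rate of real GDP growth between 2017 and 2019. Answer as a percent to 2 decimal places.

Deflate each year: 2017 → 6484.6/1.408 = 4605.54; 2019 → 8313.6/1.888 = 4403.39.
So real GDP changed by 4403.39/4605.54 − 1 = -0.0439, i.e. -4.39%.

-4.39%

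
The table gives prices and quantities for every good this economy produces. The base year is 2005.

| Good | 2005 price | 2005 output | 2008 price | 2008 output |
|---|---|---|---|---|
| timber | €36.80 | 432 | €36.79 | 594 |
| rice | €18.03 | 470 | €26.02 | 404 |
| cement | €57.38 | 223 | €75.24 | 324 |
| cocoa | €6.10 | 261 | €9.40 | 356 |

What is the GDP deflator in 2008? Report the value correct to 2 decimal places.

Nominal GDP 2008 = 36.79·594 + 26.02·404 + 75.24·324 + 9.40·356 = 60089.50.
Real GDP 2008 (at 2005 prices) = 36.80·594 + 18.03·404 + 57.38·324 + 6.10·356 = 49906.04.
Deflator = Nominal/Real × 100 = 60089.50/49906.04 × 100 = 120.405.

120.41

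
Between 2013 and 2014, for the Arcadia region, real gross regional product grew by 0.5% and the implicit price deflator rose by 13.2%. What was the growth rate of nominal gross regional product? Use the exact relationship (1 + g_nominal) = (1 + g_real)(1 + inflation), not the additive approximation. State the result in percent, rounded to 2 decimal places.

13.77%

(1 + g_nom) = (1 + g_real)(1 + π) = 1.0050 × 1.1320 = 1.13766.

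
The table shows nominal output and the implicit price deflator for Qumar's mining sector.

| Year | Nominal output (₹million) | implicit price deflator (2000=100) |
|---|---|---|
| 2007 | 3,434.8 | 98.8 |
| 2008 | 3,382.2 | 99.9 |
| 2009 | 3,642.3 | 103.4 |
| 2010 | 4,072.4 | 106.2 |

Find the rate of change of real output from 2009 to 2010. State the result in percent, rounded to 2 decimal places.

8.86%

Real output 2009 = 3642.3/1.034 = 3522.53.
Real output 2010 = 4072.4/1.062 = 3834.65.
Change = 3834.65/3522.53 − 1 = 0.0886.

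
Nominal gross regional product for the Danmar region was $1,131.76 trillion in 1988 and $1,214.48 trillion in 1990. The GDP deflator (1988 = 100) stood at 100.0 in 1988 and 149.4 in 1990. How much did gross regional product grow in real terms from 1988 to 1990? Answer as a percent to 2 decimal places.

-28.17%

Real gross regional product 1988 = 1131.76 / 1.000 = 1131.76.
Real gross regional product 1990 = 1214.48 / 1.494 = 812.90.
Real growth = 812.90 / 1131.76 − 1 = -0.2817.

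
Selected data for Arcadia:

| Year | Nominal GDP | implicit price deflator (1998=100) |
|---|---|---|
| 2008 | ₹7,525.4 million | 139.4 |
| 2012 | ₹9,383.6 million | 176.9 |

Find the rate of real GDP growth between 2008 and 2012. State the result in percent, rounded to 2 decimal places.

-1.74%

Real GDP 2008 = 7525.4 / 1.394 = 5398.42.
Real GDP 2012 = 9383.6 / 1.769 = 5304.47.
Real growth = 5304.47 / 5398.42 − 1 = -0.0174.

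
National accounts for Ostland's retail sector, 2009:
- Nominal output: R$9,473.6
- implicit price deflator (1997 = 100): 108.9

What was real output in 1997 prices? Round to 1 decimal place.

Real output = Nominal / (implicit price deflator/100) = 9473.6 / 1.089 = 8699.36.

R$8,699.4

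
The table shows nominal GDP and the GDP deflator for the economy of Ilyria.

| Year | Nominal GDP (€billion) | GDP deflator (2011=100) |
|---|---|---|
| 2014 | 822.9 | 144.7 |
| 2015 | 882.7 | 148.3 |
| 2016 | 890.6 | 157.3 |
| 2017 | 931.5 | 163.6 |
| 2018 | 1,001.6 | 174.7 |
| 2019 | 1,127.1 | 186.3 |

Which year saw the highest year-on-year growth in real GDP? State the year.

2019

2015: real = 882.7/1.483 = 595.21; growth vs 2014 (568.69) = 4.66%.
2016: real = 890.6/1.573 = 566.18; growth vs 2015 (595.21) = -4.88%.
2017: real = 931.5/1.636 = 569.38; growth vs 2016 (566.18) = 0.57%.
2018: real = 1001.6/1.747 = 573.33; growth vs 2017 (569.38) = 0.69%.
2019: real = 1127.1/1.863 = 604.99; growth vs 2018 (573.33) = 5.52%.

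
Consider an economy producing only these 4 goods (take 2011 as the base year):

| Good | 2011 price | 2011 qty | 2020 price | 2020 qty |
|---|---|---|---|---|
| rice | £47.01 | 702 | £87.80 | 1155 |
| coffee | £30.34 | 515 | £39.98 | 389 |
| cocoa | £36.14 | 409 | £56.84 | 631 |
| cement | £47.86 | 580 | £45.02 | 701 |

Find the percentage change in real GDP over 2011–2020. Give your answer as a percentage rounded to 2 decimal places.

Real GDP 2011 = Nominal GDP 2011 = 47.01·702 + 30.34·515 + 36.14·409 + 47.86·580 = 91166.18.
Real GDP 2020 (at 2011 prices) = 47.01·1155 + 30.34·389 + 36.14·631 + 47.86·701 = 122453.01.
Real growth = 122453.01/91166.18 − 1 = 0.3432.

34.32%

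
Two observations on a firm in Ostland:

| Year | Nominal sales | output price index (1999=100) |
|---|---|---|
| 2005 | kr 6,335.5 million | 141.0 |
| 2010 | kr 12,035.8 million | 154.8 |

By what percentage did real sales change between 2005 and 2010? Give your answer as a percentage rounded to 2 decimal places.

Deflate each year: 2005 → 6335.5/1.410 = 4493.26; 2010 → 12035.8/1.548 = 7775.06.
So real sales changed by 7775.06/4493.26 − 1 = 0.7304, i.e. 73.04%.

73.04%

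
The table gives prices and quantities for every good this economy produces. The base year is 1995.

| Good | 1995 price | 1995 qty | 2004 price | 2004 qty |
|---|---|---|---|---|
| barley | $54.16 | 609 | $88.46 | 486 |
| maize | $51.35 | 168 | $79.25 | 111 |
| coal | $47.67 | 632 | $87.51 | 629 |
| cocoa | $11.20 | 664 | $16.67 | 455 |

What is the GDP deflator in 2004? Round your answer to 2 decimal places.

170.51

Nominal GDP 2004 = 88.46·486 + 79.25·111 + 87.51·629 + 16.67·455 = 114416.95.
Real GDP 2004 (at 1995 prices) = 54.16·486 + 51.35·111 + 47.67·629 + 11.20·455 = 67102.04.
Deflator = Nominal/Real × 100 = 114416.95/67102.04 × 100 = 170.512.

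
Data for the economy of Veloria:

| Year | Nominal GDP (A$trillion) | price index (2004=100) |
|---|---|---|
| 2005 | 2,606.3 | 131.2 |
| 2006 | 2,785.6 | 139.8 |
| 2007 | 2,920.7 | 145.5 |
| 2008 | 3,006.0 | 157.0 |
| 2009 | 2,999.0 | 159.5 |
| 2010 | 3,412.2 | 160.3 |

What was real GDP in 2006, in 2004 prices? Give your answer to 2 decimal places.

A$1,992.56 trillion

Real GDP 2006 = 2785.6 / 1.398 = 1992.56.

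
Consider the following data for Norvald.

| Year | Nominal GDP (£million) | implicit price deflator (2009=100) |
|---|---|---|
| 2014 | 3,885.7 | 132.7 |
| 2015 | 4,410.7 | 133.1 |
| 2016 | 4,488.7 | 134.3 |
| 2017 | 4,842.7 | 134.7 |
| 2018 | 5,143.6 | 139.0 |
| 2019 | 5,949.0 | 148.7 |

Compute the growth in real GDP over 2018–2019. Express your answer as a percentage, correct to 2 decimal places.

8.11%

Real GDP 2018 = 5143.6/1.390 = 3700.43.
Real GDP 2019 = 5949.0/1.487 = 4000.67.
Change = 4000.67/3700.43 − 1 = 0.0811.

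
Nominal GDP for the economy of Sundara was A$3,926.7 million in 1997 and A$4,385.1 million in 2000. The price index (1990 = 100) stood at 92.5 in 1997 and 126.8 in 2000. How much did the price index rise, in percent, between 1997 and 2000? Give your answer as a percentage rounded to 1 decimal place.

Price-level change = 126.8 / 92.5 − 1 = 0.3708.

37.1%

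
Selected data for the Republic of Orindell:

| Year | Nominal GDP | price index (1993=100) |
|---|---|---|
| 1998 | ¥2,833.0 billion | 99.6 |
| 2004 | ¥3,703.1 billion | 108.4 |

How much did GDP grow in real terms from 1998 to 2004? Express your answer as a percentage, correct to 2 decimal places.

20.10%

Real GDP 1998 = 2833.0 / 0.996 = 2844.38.
Real GDP 2004 = 3703.1 / 1.084 = 3416.14.
Real growth = 3416.14 / 2844.38 − 1 = 0.2010.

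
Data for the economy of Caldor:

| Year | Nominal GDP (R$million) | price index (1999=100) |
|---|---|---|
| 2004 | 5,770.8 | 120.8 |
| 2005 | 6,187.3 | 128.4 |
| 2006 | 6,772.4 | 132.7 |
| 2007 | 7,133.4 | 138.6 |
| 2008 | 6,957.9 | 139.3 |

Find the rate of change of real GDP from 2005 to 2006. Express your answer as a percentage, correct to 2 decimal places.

Real GDP 2005 = 6187.3/1.284 = 4818.77.
Real GDP 2006 = 6772.4/1.327 = 5103.54.
Change = 5103.54/4818.77 − 1 = 0.0591.

5.91%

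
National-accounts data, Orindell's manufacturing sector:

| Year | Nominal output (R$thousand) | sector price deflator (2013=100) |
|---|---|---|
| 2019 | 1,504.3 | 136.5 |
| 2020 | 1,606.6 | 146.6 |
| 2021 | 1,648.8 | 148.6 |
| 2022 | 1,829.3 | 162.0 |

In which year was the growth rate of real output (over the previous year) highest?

2020: real = 1606.6/1.466 = 1095.91; growth vs 2019 (1102.05) = -0.56%.
2021: real = 1648.8/1.486 = 1109.56; growth vs 2020 (1095.91) = 1.25%.
2022: real = 1829.3/1.620 = 1129.20; growth vs 2021 (1109.56) = 1.77%.

2022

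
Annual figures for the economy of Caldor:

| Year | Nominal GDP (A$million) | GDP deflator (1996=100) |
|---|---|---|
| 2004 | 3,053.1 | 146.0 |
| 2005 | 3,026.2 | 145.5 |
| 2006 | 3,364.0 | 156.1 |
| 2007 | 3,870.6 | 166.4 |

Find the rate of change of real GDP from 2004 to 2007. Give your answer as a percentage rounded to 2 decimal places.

11.23%

Real GDP 2004 = 3053.1/1.460 = 2091.16.
Real GDP 2007 = 3870.6/1.664 = 2326.08.
Change = 2326.08/2091.16 − 1 = 0.1123.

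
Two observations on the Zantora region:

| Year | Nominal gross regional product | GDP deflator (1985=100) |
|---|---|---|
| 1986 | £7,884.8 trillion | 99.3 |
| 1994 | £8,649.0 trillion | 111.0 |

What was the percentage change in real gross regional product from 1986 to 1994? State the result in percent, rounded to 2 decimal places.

Deflate each year: 1986 → 7884.8/0.993 = 7940.38; 1994 → 8649.0/1.110 = 7791.89.
So real gross regional product changed by 7791.89/7940.38 − 1 = -0.0187, i.e. -1.87%.

-1.87%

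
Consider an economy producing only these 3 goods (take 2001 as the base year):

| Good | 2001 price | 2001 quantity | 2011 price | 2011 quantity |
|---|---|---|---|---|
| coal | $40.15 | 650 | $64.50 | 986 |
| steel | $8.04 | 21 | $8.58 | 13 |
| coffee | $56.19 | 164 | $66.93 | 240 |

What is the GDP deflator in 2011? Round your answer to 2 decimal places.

150.01

Nominal GDP 2011 = 64.50·986 + 8.58·13 + 66.93·240 = 79771.74.
Real GDP 2011 (at 2001 prices) = 40.15·986 + 8.04·13 + 56.19·240 = 53178.02.
Deflator = Nominal/Real × 100 = 79771.74/53178.02 × 100 = 150.009.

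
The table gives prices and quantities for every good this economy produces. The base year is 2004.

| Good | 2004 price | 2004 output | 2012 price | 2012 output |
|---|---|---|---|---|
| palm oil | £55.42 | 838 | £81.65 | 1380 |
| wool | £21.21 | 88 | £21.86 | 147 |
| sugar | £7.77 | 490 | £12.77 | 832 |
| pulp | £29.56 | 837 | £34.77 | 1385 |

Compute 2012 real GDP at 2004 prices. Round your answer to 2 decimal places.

£127002.71

Real GDP 2012 = Σ (p_2004 × q_2012) = 55.42·1380 + 21.21·147 + 7.77·832 + 29.56·1385 = 127002.71.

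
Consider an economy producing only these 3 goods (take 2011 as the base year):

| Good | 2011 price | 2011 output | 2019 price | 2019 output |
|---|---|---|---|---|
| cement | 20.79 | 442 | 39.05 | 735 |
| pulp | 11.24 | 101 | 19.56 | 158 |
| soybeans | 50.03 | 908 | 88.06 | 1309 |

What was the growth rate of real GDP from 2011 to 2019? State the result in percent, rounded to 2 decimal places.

Real GDP 2011 = Nominal GDP 2011 = 20.79·442 + 11.24·101 + 50.03·908 = 55751.66.
Real GDP 2019 (at 2011 prices) = 20.79·735 + 11.24·158 + 50.03·1309 = 82545.84.
Real growth = 82545.84/55751.66 − 1 = 0.4806.

48.06%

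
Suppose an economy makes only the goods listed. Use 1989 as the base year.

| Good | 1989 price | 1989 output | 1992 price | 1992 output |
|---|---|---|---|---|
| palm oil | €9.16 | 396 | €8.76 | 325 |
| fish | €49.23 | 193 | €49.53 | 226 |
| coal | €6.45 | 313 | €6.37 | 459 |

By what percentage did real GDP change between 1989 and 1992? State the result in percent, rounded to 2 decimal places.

12.65%

Real GDP 1989 = Nominal GDP 1989 = 9.16·396 + 49.23·193 + 6.45·313 = 15147.60.
Real GDP 1992 (at 1989 prices) = 9.16·325 + 49.23·226 + 6.45·459 = 17063.53.
Real growth = 17063.53/15147.60 − 1 = 0.1265.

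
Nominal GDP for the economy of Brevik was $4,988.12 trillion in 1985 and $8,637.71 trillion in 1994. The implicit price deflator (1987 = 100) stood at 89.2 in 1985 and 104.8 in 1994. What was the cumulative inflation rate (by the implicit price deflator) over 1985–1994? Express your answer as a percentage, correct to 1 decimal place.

Price-level change = 104.8 / 89.2 − 1 = 0.1749.

17.5%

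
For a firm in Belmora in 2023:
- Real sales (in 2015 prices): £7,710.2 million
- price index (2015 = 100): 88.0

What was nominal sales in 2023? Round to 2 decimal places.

Nominal sales = Real × (price index/100) = 7710.2 × 0.880 = 6784.98.

£6,784.98 million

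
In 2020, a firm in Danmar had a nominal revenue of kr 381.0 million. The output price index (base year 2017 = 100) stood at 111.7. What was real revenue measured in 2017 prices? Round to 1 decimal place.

Real revenue = Nominal / (output price index/100) = 381.0 / 1.117 = 341.09.

kr 341.1 million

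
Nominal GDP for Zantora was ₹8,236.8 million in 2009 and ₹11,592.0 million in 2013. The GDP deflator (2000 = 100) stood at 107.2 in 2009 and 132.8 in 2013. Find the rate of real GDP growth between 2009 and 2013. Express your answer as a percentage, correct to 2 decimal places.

13.60%

Deflate each year: 2009 → 8236.8/1.072 = 7683.58; 2013 → 11592.0/1.328 = 8728.92.
So real GDP changed by 8728.92/7683.58 − 1 = 0.1360, i.e. 13.60%.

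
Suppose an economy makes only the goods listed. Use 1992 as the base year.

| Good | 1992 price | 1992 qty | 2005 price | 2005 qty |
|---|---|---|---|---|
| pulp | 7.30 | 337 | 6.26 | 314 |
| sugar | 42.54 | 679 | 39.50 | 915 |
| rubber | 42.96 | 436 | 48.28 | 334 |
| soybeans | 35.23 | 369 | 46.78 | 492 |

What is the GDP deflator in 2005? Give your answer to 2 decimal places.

Nominal GDP 2005 = 6.26·314 + 39.50·915 + 48.28·334 + 46.78·492 = 77249.42.
Real GDP 2005 (at 1992 prices) = 7.30·314 + 42.54·915 + 42.96·334 + 35.23·492 = 72898.10.
Deflator = Nominal/Real × 100 = 77249.42/72898.10 × 100 = 105.969.

105.97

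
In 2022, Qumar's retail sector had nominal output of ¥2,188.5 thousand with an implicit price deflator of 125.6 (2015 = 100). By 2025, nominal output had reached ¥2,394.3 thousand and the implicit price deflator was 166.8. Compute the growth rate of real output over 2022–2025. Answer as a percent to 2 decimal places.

Real output 2022 = 2188.5 / 1.256 = 1742.44.
Real output 2025 = 2394.3 / 1.668 = 1435.43.
Real growth = 1435.43 / 1742.44 − 1 = -0.1762.

-17.62%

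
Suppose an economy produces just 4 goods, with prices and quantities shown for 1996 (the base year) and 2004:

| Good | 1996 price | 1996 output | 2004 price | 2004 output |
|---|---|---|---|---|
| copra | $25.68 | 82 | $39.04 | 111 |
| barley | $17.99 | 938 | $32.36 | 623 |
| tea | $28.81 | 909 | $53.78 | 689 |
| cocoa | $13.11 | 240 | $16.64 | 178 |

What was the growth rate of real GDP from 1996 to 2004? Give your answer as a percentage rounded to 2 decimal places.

-24.99%

Real GDP 1996 = Nominal GDP 1996 = 25.68·82 + 17.99·938 + 28.81·909 + 13.11·240 = 48315.07.
Real GDP 2004 (at 1996 prices) = 25.68·111 + 17.99·623 + 28.81·689 + 13.11·178 = 36241.92.
Real growth = 36241.92/48315.07 − 1 = -0.2499.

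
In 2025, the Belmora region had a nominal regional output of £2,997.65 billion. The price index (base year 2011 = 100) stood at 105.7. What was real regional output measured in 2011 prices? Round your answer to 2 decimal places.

£2,836.00 billion

Real regional output = Nominal / (price index/100) = 2997.65 / 1.057 = 2836.00.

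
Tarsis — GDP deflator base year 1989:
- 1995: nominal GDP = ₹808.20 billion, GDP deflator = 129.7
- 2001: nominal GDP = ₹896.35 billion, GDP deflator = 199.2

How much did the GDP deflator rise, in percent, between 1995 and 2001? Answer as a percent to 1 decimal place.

Price-level change = 199.2 / 129.7 − 1 = 0.5359.

53.6%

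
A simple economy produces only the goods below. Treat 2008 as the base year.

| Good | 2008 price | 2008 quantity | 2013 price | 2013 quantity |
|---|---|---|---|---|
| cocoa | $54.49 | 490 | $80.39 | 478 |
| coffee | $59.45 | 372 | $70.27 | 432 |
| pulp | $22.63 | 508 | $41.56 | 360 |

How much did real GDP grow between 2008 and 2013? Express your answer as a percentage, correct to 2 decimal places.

-0.72%

Real GDP 2008 = Nominal GDP 2008 = 54.49·490 + 59.45·372 + 22.63·508 = 60311.54.
Real GDP 2013 (at 2008 prices) = 54.49·478 + 59.45·432 + 22.63·360 = 59875.42.
Real growth = 59875.42/60311.54 − 1 = -0.0072.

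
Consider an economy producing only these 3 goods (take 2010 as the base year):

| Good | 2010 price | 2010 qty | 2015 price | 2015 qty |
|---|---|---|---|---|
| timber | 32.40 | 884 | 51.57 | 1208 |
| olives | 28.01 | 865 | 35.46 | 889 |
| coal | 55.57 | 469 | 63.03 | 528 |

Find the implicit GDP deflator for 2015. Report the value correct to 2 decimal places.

Nominal GDP 2015 = 51.57·1208 + 35.46·889 + 63.03·528 = 127100.34.
Real GDP 2015 (at 2010 prices) = 32.40·1208 + 28.01·889 + 55.57·528 = 93381.05.
Deflator = Nominal/Real × 100 = 127100.34/93381.05 × 100 = 136.109.

136.11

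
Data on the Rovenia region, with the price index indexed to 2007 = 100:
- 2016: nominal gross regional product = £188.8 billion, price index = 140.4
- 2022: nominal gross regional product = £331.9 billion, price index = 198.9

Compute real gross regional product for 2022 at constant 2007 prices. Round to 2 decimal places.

Real gross regional product = Nominal / (price index/100) = 331.9 / 1.989 = 166.87.

£166.87 billion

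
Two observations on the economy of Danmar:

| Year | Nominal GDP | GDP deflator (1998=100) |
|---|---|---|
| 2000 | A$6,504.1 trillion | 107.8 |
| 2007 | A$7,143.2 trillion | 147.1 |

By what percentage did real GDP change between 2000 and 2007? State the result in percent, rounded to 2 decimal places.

Deflate each year: 2000 → 6504.1/1.078 = 6033.49; 2007 → 7143.2/1.471 = 4856.02.
So real GDP changed by 4856.02/6033.49 − 1 = -0.1952, i.e. -19.52%.

-19.52%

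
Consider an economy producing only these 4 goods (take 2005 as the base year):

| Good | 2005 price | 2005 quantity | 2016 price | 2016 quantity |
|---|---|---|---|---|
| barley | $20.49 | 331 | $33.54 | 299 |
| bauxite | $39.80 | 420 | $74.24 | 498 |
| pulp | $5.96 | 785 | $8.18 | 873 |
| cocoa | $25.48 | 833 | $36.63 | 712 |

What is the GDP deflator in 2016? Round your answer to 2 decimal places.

162.75

Nominal GDP 2016 = 33.54·299 + 74.24·498 + 8.18·873 + 36.63·712 = 80221.68.
Real GDP 2016 (at 2005 prices) = 20.49·299 + 39.80·498 + 5.96·873 + 25.48·712 = 49291.75.
Deflator = Nominal/Real × 100 = 80221.68/49291.75 × 100 = 162.749.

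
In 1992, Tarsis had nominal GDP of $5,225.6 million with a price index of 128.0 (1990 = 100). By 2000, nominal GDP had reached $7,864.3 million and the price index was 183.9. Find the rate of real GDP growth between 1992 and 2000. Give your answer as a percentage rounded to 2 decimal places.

Deflate each year: 1992 → 5225.6/1.280 = 4082.50; 2000 → 7864.3/1.839 = 4276.40.
So real GDP changed by 4276.40/4082.50 − 1 = 0.0475, i.e. 4.75%.

4.75%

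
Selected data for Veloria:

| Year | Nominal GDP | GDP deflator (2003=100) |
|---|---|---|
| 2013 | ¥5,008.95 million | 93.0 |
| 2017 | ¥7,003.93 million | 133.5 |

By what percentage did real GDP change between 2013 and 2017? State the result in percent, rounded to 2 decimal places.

Real GDP 2013 = 5008.95 / 0.930 = 5385.97.
Real GDP 2017 = 7003.93 / 1.335 = 5246.39.
Real growth = 5246.39 / 5385.97 − 1 = -0.0259.

-2.59%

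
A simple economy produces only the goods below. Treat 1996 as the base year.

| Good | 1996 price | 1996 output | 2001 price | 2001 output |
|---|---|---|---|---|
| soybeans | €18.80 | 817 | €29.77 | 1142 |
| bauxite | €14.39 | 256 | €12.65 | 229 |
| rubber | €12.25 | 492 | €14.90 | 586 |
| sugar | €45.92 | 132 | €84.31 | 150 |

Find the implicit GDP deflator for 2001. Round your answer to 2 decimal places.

Nominal GDP 2001 = 29.77·1142 + 12.65·229 + 14.90·586 + 84.31·150 = 58272.09.
Real GDP 2001 (at 1996 prices) = 18.80·1142 + 14.39·229 + 12.25·586 + 45.92·150 = 38831.41.
Deflator = Nominal/Real × 100 = 58272.09/38831.41 × 100 = 150.064.

150.06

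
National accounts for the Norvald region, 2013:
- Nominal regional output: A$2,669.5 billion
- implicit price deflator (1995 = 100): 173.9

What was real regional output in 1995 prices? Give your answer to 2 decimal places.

A$1,535.08 billion

Real regional output = Nominal / (implicit price deflator/100) = 2669.5 / 1.739 = 1535.08.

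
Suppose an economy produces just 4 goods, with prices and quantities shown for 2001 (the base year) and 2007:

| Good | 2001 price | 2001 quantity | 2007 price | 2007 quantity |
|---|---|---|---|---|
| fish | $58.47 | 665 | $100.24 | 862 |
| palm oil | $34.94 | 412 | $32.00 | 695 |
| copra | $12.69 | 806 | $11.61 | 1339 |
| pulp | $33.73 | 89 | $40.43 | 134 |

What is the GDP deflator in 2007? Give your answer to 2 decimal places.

Nominal GDP 2007 = 100.24·862 + 32.00·695 + 11.61·1339 + 40.43·134 = 129610.29.
Real GDP 2007 (at 2001 prices) = 58.47·862 + 34.94·695 + 12.69·1339 + 33.73·134 = 96196.17.
Deflator = Nominal/Real × 100 = 129610.29/96196.17 × 100 = 134.735.

134.74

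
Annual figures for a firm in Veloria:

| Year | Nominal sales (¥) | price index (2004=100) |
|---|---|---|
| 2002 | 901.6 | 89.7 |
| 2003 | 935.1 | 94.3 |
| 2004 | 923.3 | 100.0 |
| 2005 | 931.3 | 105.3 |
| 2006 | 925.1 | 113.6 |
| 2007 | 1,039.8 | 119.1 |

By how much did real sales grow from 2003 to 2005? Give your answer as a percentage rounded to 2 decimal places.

Real sales 2003 = 935.1/0.943 = 991.62.
Real sales 2005 = 931.3/1.053 = 884.43.
Change = 884.43/991.62 − 1 = -0.1081.

-10.81%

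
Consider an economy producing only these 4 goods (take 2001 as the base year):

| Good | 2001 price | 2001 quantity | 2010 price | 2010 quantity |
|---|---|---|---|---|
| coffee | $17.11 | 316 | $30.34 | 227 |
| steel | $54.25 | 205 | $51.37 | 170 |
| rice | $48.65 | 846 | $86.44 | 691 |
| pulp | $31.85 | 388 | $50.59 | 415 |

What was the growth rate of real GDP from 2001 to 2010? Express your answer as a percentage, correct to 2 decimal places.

Real GDP 2001 = Nominal GDP 2001 = 17.11·316 + 54.25·205 + 48.65·846 + 31.85·388 = 70043.71.
Real GDP 2010 (at 2001 prices) = 17.11·227 + 54.25·170 + 48.65·691 + 31.85·415 = 59941.37.
Real growth = 59941.37/70043.71 − 1 = -0.1442.

-14.42%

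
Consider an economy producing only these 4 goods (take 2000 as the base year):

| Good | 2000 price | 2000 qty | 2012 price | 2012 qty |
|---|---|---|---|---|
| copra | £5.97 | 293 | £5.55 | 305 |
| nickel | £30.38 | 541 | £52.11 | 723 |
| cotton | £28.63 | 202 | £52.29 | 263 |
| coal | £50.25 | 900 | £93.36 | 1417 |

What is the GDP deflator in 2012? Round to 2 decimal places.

180.85

Nominal GDP 2012 = 5.55·305 + 52.11·723 + 52.29·263 + 93.36·1417 = 185411.67.
Real GDP 2012 (at 2000 prices) = 5.97·305 + 30.38·723 + 28.63·263 + 50.25·1417 = 102519.53.
Deflator = Nominal/Real × 100 = 185411.67/102519.53 × 100 = 180.855.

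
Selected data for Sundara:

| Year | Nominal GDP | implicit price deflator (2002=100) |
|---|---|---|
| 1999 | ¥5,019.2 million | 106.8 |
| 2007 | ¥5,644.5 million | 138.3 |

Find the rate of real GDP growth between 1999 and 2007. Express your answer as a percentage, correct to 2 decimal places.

-13.16%

Deflate each year: 1999 → 5019.2/1.068 = 4699.63; 2007 → 5644.5/1.383 = 4081.34.
So real GDP changed by 4081.34/4699.63 − 1 = -0.1316, i.e. -13.16%.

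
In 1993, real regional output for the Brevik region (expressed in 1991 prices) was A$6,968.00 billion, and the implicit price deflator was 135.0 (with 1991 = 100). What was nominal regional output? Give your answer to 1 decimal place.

A$9,406.8 billion

Nominal regional output = Real × (implicit price deflator/100) = 6968.00 × 1.350 = 9406.80.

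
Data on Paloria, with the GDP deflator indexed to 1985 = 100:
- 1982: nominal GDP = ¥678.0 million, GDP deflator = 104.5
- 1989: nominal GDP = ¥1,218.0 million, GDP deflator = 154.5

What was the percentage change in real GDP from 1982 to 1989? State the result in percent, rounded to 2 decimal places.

Real GDP 1982 = 678.0 / 1.045 = 648.80.
Real GDP 1989 = 1218.0 / 1.545 = 788.35.
Real growth = 788.35 / 648.80 − 1 = 0.2151.

21.51%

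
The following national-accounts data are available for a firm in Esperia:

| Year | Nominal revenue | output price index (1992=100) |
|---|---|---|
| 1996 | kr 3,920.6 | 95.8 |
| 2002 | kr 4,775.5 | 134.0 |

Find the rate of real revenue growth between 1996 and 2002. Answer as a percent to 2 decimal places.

-12.92%

Deflate each year: 1996 → 3920.6/0.958 = 4092.48; 2002 → 4775.5/1.340 = 3563.81.
So real revenue changed by 3563.81/4092.48 − 1 = -0.1292, i.e. -12.92%.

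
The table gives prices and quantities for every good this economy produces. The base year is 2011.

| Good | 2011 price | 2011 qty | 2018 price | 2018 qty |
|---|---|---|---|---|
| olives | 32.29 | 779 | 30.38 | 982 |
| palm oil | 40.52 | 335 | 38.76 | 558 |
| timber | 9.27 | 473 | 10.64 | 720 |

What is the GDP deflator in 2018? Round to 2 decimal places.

Nominal GDP 2018 = 30.38·982 + 38.76·558 + 10.64·720 = 59122.04.
Real GDP 2018 (at 2011 prices) = 32.29·982 + 40.52·558 + 9.27·720 = 60993.34.
Deflator = Nominal/Real × 100 = 59122.04/60993.34 × 100 = 96.932.

96.93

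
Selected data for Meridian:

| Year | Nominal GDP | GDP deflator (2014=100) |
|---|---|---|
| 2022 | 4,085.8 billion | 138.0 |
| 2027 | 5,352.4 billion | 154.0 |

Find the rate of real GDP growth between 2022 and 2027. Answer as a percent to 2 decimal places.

17.39%

Deflate each year: 2022 → 4085.8/1.380 = 2960.72; 2027 → 5352.4/1.540 = 3475.58.
So real GDP changed by 3475.58/2960.72 − 1 = 0.1739, i.e. 17.39%.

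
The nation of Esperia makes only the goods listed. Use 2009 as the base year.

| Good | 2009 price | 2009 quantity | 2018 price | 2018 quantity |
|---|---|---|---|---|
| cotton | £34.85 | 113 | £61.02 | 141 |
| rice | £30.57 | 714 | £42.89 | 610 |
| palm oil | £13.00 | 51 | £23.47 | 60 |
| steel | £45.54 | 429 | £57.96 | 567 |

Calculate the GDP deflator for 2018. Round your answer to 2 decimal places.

Nominal GDP 2018 = 61.02·141 + 42.89·610 + 23.47·60 + 57.96·567 = 69038.24.
Real GDP 2018 (at 2009 prices) = 34.85·141 + 30.57·610 + 13.00·60 + 45.54·567 = 50162.73.
Deflator = Nominal/Real × 100 = 69038.24/50162.73 × 100 = 137.629.

137.63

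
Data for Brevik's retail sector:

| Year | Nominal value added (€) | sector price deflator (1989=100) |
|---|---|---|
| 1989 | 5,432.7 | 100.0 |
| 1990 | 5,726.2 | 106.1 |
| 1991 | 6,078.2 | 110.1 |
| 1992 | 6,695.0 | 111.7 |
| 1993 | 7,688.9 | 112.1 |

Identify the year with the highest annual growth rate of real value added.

1990: real = 5726.2/1.061 = 5396.98; growth vs 1989 (5432.70) = -0.66%.
1991: real = 6078.2/1.101 = 5520.62; growth vs 1990 (5396.98) = 2.29%.
1992: real = 6695.0/1.117 = 5993.73; growth vs 1991 (5520.62) = 8.57%.
1993: real = 7688.9/1.121 = 6858.97; growth vs 1992 (5993.73) = 14.44%.

1993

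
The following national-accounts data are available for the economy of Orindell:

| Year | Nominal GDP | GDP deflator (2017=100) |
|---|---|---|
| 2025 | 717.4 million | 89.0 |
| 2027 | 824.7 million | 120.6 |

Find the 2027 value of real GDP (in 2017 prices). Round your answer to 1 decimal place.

683.8 million

Real GDP = Nominal / (GDP deflator/100) = 824.7 / 1.206 = 683.83.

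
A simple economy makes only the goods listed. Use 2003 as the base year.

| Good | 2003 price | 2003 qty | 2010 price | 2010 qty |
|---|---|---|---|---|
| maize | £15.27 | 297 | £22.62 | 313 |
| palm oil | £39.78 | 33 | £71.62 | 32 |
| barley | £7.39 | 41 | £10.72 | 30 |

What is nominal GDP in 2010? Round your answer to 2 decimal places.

Nominal GDP 2010 = Σ (p_2010 × q_2010) = 22.62·313 + 71.62·32 + 10.72·30 = 9693.50.

£9693.50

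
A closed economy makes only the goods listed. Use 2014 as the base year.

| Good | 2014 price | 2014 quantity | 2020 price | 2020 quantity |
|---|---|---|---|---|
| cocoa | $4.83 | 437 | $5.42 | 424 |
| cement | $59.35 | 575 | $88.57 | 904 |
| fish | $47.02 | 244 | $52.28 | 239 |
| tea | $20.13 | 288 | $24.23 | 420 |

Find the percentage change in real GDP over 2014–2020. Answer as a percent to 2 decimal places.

40.90%

Real GDP 2014 = Nominal GDP 2014 = 4.83·437 + 59.35·575 + 47.02·244 + 20.13·288 = 53507.28.
Real GDP 2020 (at 2014 prices) = 4.83·424 + 59.35·904 + 47.02·239 + 20.13·420 = 75392.70.
Real growth = 75392.70/53507.28 − 1 = 0.4090.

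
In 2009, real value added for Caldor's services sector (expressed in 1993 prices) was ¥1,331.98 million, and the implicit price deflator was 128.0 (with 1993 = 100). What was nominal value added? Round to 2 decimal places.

¥1,704.93 million

Nominal value added = Real × (implicit price deflator/100) = 1331.98 × 1.280 = 1704.93.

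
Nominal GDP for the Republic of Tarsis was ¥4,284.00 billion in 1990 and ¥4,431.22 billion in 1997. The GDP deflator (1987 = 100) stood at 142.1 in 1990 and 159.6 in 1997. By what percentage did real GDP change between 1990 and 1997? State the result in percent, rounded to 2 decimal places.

Real GDP 1990 = 4284.00 / 1.421 = 3014.78.
Real GDP 1997 = 4431.22 / 1.596 = 2776.45.
Real growth = 2776.45 / 3014.78 − 1 = -0.0791.

-7.91%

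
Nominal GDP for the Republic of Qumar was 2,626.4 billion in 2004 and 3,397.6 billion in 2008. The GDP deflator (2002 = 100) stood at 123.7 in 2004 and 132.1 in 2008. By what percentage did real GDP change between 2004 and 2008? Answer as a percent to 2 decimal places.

Real GDP 2004 = 2626.4 / 1.237 = 2123.20.
Real GDP 2008 = 3397.6 / 1.321 = 2571.99.
Real growth = 2571.99 / 2123.20 − 1 = 0.2114.

21.14%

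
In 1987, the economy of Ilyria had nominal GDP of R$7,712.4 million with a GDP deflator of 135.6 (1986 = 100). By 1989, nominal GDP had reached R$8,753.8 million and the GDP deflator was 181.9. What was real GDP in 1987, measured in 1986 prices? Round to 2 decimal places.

Real GDP = Nominal / (GDP deflator/100) = 7712.4 / 1.356 = 5687.61.

R$5,687.61 million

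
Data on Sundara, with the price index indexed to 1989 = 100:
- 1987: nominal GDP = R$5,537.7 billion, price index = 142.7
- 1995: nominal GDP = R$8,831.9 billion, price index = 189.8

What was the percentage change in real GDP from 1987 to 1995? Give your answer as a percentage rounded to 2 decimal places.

19.91%

Deflate each year: 1987 → 5537.7/1.427 = 3880.66; 1995 → 8831.9/1.898 = 4653.27.
So real GDP changed by 4653.27/3880.66 − 1 = 0.1991, i.e. 19.91%.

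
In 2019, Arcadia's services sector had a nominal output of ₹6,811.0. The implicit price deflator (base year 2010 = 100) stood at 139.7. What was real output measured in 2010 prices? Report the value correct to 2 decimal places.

Real output = Nominal / (implicit price deflator/100) = 6811.0 / 1.397 = 4875.45.

₹4,875.45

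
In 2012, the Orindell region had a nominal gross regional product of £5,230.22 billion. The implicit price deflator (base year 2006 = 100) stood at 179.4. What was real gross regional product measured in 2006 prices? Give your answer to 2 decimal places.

Real gross regional product = Nominal / (implicit price deflator/100) = 5230.22 / 1.794 = 2915.40.

£2,915.40 billion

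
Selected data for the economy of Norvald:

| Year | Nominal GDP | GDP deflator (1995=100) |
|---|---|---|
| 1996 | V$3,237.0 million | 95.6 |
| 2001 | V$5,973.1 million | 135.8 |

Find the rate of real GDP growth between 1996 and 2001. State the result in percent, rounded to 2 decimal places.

Real GDP 1996 = 3237.0 / 0.956 = 3385.98.
Real GDP 2001 = 5973.1 / 1.358 = 4398.45.
Real growth = 4398.45 / 3385.98 − 1 = 0.2990.

29.90%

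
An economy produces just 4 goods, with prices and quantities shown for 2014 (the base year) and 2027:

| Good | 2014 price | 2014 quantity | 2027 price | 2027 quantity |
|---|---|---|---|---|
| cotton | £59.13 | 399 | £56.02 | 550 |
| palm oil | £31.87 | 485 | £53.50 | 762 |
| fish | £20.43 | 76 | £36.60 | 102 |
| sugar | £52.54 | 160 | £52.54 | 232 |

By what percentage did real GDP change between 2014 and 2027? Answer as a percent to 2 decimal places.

Real GDP 2014 = Nominal GDP 2014 = 59.13·399 + 31.87·485 + 20.43·76 + 52.54·160 = 49008.90.
Real GDP 2027 (at 2014 prices) = 59.13·550 + 31.87·762 + 20.43·102 + 52.54·232 = 71079.58.
Real growth = 71079.58/49008.90 − 1 = 0.4503.

45.03%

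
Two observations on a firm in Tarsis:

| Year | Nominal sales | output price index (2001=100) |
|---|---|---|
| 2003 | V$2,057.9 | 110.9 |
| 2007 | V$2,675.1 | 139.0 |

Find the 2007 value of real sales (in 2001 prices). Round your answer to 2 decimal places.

V$1,924.53

Real sales = Nominal / (output price index/100) = 2675.1 / 1.390 = 1924.53.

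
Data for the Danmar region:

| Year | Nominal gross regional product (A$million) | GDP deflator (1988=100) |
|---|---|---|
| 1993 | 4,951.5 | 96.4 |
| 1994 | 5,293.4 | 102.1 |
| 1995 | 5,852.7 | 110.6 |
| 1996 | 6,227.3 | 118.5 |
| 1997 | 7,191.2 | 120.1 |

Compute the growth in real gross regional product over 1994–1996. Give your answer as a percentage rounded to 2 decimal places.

1.36%

Real gross regional product 1994 = 5293.4/1.021 = 5184.52.
Real gross regional product 1996 = 6227.3/1.185 = 5255.11.
Change = 5255.11/5184.52 − 1 = 0.0136.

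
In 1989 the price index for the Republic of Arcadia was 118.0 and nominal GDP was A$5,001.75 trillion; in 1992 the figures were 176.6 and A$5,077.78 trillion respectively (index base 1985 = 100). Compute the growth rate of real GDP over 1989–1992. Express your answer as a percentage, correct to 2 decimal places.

Deflate each year: 1989 → 5001.75/1.180 = 4238.77; 1992 → 5077.78/1.766 = 2875.30.
So real GDP changed by 2875.30/4238.77 − 1 = -0.3217, i.e. -32.17%.

-32.17%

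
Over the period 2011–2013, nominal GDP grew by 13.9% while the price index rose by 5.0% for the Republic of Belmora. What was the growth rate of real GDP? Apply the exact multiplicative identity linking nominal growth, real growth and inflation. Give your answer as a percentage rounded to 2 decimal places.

(1 + g_nom) = (1 + g_real)(1 + π), so g_real = 1.1390 / 1.0500 − 1 = 0.08476.

8.48%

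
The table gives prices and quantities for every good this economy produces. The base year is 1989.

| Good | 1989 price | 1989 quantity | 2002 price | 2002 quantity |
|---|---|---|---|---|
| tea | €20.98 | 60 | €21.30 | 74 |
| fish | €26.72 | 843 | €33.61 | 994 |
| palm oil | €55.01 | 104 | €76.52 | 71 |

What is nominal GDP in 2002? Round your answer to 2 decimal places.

Nominal GDP 2002 = Σ (p_2002 × q_2002) = 21.30·74 + 33.61·994 + 76.52·71 = 40417.46.

€40417.46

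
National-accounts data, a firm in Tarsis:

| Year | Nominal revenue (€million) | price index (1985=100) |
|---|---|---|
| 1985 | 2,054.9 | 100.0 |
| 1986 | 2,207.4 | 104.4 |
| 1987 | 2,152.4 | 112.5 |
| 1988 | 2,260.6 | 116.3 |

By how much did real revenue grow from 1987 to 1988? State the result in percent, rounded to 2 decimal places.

Real revenue 1987 = 2152.4/1.125 = 1913.24.
Real revenue 1988 = 2260.6/1.163 = 1943.77.
Change = 1943.77/1913.24 − 1 = 0.0160.

1.60%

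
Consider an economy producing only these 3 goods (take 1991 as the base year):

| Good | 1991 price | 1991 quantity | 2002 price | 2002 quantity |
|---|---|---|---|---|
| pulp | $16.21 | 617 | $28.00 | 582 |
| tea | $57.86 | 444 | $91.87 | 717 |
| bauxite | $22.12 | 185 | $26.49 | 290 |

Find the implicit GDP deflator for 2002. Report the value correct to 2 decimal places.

Nominal GDP 2002 = 28.00·582 + 91.87·717 + 26.49·290 = 89848.89.
Real GDP 2002 (at 1991 prices) = 16.21·582 + 57.86·717 + 22.12·290 = 57334.64.
Deflator = Nominal/Real × 100 = 89848.89/57334.64 × 100 = 156.710.

156.71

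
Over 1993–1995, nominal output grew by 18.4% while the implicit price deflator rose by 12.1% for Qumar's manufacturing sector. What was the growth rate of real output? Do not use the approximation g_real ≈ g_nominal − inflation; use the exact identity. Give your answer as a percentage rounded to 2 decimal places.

(1 + g_nom) = (1 + g_real)(1 + π), so g_real = 1.1840 / 1.1210 − 1 = 0.05620.

5.62%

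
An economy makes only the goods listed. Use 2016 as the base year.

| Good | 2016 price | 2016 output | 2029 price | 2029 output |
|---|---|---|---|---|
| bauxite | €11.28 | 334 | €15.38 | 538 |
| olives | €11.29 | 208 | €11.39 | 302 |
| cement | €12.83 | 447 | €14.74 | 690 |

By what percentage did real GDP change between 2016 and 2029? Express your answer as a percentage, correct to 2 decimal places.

54.68%

Real GDP 2016 = Nominal GDP 2016 = 11.28·334 + 11.29·208 + 12.83·447 = 11850.85.
Real GDP 2029 (at 2016 prices) = 11.28·538 + 11.29·302 + 12.83·690 = 18330.92.
Real growth = 18330.92/11850.85 − 1 = 0.5468.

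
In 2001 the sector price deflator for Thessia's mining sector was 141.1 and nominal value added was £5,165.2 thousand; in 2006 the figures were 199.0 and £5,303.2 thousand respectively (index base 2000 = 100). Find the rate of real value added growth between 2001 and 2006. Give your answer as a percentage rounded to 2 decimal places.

-27.20%

Deflate each year: 2001 → 5165.2/1.411 = 3660.67; 2006 → 5303.2/1.990 = 2664.92.
So real value added changed by 2664.92/3660.67 − 1 = -0.2720, i.e. -27.20%.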